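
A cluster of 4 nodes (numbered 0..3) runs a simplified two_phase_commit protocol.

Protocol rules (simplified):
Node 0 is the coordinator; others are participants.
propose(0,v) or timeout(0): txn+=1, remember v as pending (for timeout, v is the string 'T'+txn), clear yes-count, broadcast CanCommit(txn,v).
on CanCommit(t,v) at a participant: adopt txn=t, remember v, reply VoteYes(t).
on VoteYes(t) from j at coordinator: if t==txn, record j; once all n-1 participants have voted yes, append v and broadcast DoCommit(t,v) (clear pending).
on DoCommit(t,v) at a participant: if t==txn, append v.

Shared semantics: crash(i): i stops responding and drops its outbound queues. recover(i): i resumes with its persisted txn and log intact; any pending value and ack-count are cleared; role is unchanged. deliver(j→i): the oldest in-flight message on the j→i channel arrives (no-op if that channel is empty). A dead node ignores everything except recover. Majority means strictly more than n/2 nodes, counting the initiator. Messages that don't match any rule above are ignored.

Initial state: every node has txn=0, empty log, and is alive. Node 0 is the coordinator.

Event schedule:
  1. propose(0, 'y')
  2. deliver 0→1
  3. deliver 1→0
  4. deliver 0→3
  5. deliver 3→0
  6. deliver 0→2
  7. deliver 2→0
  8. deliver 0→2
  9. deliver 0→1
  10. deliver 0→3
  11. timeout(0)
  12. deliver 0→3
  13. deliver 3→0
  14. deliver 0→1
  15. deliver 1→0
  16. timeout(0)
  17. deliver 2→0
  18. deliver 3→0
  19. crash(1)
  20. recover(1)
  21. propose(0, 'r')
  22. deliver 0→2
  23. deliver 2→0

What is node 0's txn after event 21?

step 1 propose(0,'y'): 0={coor,t=1,log=-}
step 2 deliver 0→1: 1={part,t=1,log=-}
step 3 deliver 1→0: —
step 4 deliver 0→3: 3={part,t=1,log=-}
step 5 deliver 3→0: —
step 6 deliver 0→2: 2={part,t=1,log=-}
step 7 deliver 2→0: 0={coor,t=1,log=y}
step 8 deliver 0→2: 2={part,t=1,log=y}
step 9 deliver 0→1: 1={part,t=1,log=y}
step 10 deliver 0→3: 3={part,t=1,log=y}
step 11 timeout(0): 0={coor,t=2,log=y}
step 12 deliver 0→3: 3={part,t=2,log=y}
step 13 deliver 3→0: —
step 14 deliver 0→1: 1={part,t=2,log=y}
step 15 deliver 1→0: —
step 16 timeout(0): 0={coor,t=3,log=y}
step 17 deliver 2→0: —
step 18 deliver 3→0: —
step 19 crash(1): 1={✗part,t=2,log=y}
step 20 recover(1): 1={part,t=2,log=y}
step 21 propose(0,'r'): 0={coor,t=4,log=y}

4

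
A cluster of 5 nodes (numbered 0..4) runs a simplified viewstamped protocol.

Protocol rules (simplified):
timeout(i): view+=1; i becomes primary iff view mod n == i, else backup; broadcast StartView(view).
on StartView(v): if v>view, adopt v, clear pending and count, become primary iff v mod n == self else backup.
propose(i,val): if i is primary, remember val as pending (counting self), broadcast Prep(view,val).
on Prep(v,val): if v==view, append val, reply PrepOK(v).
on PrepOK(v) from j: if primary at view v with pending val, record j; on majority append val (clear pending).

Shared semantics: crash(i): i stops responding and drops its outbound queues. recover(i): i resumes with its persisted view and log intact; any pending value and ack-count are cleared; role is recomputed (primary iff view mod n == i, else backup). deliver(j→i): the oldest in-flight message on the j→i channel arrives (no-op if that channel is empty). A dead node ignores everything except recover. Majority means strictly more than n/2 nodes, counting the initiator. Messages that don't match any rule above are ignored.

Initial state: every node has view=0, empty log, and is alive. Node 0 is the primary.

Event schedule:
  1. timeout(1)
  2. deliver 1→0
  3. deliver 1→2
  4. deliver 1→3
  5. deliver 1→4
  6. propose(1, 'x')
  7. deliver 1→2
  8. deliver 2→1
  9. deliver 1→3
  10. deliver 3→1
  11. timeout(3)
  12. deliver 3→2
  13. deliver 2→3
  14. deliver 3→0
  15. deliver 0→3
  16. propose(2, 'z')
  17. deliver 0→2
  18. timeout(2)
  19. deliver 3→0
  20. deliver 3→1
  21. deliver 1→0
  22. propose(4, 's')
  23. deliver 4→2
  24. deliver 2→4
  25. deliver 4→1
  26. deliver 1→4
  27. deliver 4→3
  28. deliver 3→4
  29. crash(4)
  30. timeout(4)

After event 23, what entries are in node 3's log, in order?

x

after 1 — timeout(1): n1:prim/v1/[-]
after 2 — deliver 1→0: n0:back/v1/[-]
after 3 — deliver 1→2: n2:back/v1/[-]
after 4 — deliver 1→3: n3:back/v1/[-]
after 5 — deliver 1→4: n4:back/v1/[-]
after 6 — propose(1,'x'): ·
after 7 — deliver 1→2: n2:back/v1/[x]
after 8 — deliver 2→1: ·
after 9 — deliver 1→3: n3:back/v1/[x]
after 10 — deliver 3→1: n1:prim/v1/[x]
after 11 — timeout(3): n3:back/v2/[x]
after 12 — deliver 3→2: n2:prim/v2/[x]
after 13 — deliver 2→3: ·
after 14 — deliver 3→0: n0:back/v2/[-]
after 15 — deliver 0→3: ·
after 16 — propose(2,'z'): ·
after 17 — deliver 0→2: ·
after 18 — timeout(2): n2:back/v3/[x]
after 19 — deliver 3→0: ·
after 20 — deliver 3→1: n1:back/v2/[x]
after 21 — deliver 1→0: ·
after 22 — propose(4,'s'): ·
after 23 — deliver 4→2: ·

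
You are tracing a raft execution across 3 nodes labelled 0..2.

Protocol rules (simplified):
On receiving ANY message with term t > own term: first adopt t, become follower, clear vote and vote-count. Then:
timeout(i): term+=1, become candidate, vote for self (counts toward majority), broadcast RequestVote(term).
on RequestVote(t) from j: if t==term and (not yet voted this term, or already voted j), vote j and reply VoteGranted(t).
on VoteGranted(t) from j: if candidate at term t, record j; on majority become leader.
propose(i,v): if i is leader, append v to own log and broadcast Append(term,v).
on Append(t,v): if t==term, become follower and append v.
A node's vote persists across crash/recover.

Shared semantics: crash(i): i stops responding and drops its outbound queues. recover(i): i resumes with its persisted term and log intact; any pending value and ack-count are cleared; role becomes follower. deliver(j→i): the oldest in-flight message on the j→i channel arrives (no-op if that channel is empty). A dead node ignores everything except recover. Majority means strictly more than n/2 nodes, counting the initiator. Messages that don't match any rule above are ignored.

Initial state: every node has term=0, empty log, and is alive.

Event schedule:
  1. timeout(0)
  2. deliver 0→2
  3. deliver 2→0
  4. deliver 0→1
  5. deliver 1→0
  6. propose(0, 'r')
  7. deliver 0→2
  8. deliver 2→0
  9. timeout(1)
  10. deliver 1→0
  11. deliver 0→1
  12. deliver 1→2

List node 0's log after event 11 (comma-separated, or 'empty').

e1 timeout(0): 0[cand,t=1,-]
e2 deliver 0→2: 2[foll,t=1,-]
e3 deliver 2→0: 0[lead,t=1,-]
e4 deliver 0→1: 1[foll,t=1,-]
e5 deliver 1→0: ·
e6 propose(0,'r'): 0[lead,t=1,r]
e7 deliver 0→2: 2[foll,t=1,r]
e8 deliver 2→0: ·
e9 timeout(1): 1[cand,t=2,-]
e10 deliver 1→0: 0[foll,t=2,r]
e11 deliver 0→1: ·

r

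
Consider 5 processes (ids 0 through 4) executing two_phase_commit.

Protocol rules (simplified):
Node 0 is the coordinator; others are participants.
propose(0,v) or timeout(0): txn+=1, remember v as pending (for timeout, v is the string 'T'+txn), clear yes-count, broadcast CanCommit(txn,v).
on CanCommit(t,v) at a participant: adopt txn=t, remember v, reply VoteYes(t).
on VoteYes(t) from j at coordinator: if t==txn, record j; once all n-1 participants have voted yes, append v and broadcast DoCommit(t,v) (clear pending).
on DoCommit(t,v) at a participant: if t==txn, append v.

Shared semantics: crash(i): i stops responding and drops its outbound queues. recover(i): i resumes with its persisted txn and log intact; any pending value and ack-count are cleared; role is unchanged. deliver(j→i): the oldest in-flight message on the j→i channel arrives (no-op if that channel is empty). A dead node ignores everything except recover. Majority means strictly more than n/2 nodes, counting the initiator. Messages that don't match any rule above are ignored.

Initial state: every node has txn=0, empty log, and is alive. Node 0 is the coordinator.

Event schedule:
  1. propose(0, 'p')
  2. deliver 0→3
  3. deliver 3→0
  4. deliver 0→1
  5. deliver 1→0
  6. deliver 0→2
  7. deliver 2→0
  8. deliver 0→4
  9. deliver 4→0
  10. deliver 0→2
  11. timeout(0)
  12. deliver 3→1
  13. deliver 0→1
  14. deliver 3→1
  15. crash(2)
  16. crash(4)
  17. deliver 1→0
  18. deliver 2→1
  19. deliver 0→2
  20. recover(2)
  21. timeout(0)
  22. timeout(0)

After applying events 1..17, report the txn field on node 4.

step 1 propose(0,'p'): 0={coor,t=1,log=-}
step 2 deliver 0→3: 3={part,t=1,log=-}
step 3 deliver 3→0: —
step 4 deliver 0→1: 1={part,t=1,log=-}
step 5 deliver 1→0: —
step 6 deliver 0→2: 2={part,t=1,log=-}
step 7 deliver 2→0: —
step 8 deliver 0→4: 4={part,t=1,log=-}
step 9 deliver 4→0: 0={coor,t=1,log=p}
step 10 deliver 0→2: 2={part,t=1,log=p}
step 11 timeout(0): 0={coor,t=2,log=p}
step 12 deliver 3→1: —
step 13 deliver 0→1: 1={part,t=1,log=p}
step 14 deliver 3→1: —
step 15 crash(2): 2={✗part,t=1,log=p}
step 16 crash(4): 4={✗part,t=1,log=-}
step 17 deliver 1→0: —

1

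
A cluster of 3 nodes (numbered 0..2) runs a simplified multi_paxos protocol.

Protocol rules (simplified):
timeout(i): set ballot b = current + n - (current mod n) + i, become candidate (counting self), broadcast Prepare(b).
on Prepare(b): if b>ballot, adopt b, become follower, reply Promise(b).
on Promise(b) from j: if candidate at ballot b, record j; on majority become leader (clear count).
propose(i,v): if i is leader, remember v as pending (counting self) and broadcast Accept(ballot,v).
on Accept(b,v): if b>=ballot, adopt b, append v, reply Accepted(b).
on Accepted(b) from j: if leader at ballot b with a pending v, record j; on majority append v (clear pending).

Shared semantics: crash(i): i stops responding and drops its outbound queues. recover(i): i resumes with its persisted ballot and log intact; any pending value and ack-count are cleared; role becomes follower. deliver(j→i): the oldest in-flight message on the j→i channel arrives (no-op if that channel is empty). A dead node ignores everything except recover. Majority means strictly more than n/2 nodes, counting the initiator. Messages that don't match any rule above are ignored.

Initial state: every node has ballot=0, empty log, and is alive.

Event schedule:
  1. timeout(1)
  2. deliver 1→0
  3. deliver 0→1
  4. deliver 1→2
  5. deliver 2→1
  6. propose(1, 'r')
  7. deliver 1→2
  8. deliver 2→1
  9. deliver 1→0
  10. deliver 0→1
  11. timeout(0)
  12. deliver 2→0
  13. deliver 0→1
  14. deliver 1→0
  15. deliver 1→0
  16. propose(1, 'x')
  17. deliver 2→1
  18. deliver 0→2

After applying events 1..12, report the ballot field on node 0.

6

e1 timeout(1): 1[cand,b=4,-]
e2 deliver 1→0: 0[foll,b=4,-]
e3 deliver 0→1: 1[lead,b=4,-]
e4 deliver 1→2: 2[foll,b=4,-]
e5 deliver 2→1: ·
e6 propose(1,'r'): ·
e7 deliver 1→2: 2[foll,b=4,r]
e8 deliver 2→1: 1[lead,b=4,r]
e9 deliver 1→0: 0[foll,b=4,r]
e10 deliver 0→1: ·
e11 timeout(0): 0[cand,b=6,r]
e12 deliver 2→0: ·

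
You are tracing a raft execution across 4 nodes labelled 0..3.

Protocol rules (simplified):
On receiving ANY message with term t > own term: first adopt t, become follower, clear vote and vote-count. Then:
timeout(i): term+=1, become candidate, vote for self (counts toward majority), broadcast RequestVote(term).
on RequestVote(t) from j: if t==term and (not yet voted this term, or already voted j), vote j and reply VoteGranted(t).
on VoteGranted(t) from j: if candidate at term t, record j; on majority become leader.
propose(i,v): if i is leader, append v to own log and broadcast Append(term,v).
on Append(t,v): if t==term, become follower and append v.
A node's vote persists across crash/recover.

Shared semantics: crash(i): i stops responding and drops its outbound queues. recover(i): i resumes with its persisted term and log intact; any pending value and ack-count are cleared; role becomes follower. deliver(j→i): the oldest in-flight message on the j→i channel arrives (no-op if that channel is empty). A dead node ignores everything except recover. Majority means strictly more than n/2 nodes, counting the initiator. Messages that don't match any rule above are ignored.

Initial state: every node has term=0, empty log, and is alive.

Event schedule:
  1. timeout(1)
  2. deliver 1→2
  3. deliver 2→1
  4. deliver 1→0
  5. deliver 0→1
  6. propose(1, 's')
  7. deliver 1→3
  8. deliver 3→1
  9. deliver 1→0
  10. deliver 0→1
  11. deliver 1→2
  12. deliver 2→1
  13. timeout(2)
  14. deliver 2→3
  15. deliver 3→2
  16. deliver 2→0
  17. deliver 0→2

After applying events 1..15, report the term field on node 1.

1

step 1 timeout(1): 1={cand,t=1,log=-}
step 2 deliver 1→2: 2={foll,t=1,log=-}
step 3 deliver 2→1: —
step 4 deliver 1→0: 0={foll,t=1,log=-}
step 5 deliver 0→1: 1={lead,t=1,log=-}
step 6 propose(1,'s'): 1={lead,t=1,log=s}
step 7 deliver 1→3: 3={foll,t=1,log=-}
step 8 deliver 3→1: —
step 9 deliver 1→0: 0={foll,t=1,log=s}
step 10 deliver 0→1: —
step 11 deliver 1→2: 2={foll,t=1,log=s}
step 12 deliver 2→1: —
step 13 timeout(2): 2={cand,t=2,log=s}
step 14 deliver 2→3: 3={foll,t=2,log=-}
step 15 deliver 3→2: —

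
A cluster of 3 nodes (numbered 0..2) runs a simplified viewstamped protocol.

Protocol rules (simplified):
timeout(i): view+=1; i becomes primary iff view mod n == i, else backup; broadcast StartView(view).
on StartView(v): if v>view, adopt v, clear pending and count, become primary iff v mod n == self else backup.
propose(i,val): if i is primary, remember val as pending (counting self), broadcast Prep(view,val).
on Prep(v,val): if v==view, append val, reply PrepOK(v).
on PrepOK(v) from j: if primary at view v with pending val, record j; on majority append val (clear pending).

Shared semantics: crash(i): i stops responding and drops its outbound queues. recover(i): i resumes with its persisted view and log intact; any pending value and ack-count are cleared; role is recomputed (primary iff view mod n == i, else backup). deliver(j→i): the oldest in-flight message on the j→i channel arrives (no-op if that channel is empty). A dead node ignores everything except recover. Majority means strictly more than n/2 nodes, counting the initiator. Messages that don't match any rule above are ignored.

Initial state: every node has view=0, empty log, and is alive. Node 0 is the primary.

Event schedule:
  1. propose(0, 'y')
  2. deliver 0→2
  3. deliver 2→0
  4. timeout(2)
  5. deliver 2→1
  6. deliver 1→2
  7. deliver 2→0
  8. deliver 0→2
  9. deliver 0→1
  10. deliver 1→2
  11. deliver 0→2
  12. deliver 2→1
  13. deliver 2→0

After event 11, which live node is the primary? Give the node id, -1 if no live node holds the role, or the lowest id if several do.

1

step 1 propose(0,'y'): —
step 2 deliver 0→2: 2={back,v=0,log=y}
step 3 deliver 2→0: 0={prim,v=0,log=y}
step 4 timeout(2): 2={back,v=1,log=y}
step 5 deliver 2→1: 1={prim,v=1,log=-}
step 6 deliver 1→2: —
step 7 deliver 2→0: 0={back,v=1,log=y}
step 8 deliver 0→2: —
step 9 deliver 0→1: —
step 10 deliver 1→2: —
step 11 deliver 0→2: —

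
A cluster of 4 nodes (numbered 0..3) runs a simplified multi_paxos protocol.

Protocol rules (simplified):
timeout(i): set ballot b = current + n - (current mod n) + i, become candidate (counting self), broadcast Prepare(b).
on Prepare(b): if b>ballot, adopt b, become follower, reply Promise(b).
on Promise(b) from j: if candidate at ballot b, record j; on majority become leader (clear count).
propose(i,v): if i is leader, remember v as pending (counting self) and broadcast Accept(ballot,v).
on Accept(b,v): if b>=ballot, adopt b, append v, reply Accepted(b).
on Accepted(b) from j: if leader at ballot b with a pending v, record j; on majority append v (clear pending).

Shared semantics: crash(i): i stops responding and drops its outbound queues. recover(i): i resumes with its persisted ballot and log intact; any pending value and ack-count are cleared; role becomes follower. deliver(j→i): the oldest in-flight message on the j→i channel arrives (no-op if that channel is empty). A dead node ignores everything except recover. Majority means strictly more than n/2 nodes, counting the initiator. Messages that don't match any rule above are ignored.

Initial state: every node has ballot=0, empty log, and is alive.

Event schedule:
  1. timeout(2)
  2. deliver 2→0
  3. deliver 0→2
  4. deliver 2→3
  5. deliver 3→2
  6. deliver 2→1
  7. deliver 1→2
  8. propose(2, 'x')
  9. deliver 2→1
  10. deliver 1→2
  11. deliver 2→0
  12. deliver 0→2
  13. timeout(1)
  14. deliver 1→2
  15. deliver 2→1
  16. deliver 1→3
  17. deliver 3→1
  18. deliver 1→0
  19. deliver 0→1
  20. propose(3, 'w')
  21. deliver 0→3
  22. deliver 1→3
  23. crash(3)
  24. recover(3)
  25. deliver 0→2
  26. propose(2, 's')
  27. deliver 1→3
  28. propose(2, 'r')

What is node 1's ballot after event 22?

9

after 1 — timeout(2): n2:cand/b6/[-]
after 2 — deliver 2→0: n0:foll/b6/[-]
after 3 — deliver 0→2: ·
after 4 — deliver 2→3: n3:foll/b6/[-]
after 5 — deliver 3→2: n2:lead/b6/[-]
after 6 — deliver 2→1: n1:foll/b6/[-]
after 7 — deliver 1→2: ·
after 8 — propose(2,'x'): ·
after 9 — deliver 2→1: n1:foll/b6/[x]
after 10 — deliver 1→2: ·
after 11 — deliver 2→0: n0:foll/b6/[x]
after 12 — deliver 0→2: n2:lead/b6/[x]
after 13 — timeout(1): n1:cand/b9/[x]
after 14 — deliver 1→2: n2:foll/b9/[x]
after 15 — deliver 2→1: ·
after 16 — deliver 1→3: n3:foll/b9/[-]
after 17 — deliver 3→1: n1:lead/b9/[x]
after 18 — deliver 1→0: n0:foll/b9/[x]
after 19 — deliver 0→1: ·
after 20 — propose(3,'w'): ·
after 21 — deliver 0→3: ·
after 22 — deliver 1→3: ·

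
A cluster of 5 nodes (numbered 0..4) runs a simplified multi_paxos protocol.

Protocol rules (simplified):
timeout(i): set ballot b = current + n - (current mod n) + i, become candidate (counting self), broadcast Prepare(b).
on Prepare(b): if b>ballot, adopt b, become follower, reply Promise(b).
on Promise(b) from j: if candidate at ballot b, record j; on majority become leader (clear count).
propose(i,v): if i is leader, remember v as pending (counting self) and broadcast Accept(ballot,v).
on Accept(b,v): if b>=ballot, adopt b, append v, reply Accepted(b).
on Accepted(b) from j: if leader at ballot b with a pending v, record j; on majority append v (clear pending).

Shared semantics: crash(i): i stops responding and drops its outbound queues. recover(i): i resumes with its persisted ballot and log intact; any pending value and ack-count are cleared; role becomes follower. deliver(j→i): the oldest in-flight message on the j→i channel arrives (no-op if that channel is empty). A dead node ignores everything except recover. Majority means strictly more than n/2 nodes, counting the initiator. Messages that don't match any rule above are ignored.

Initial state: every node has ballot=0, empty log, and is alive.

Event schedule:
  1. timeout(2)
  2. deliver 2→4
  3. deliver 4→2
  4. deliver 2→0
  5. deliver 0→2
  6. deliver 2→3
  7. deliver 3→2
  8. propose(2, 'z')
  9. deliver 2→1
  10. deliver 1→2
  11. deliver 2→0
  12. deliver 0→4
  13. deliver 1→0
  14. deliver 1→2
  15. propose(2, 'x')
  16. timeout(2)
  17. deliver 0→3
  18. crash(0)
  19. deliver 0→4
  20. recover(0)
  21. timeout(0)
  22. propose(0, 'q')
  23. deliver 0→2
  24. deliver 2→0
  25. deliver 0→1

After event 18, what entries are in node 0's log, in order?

z

1. timeout(2):  <2:cand b7 ->
2. deliver 2→4:  <4:foll b7 ->
3. deliver 4→2:  nop
4. deliver 2→0:  <0:foll b7 ->
5. deliver 0→2:  <2:lead b7 ->
6. deliver 2→3:  <3:foll b7 ->
7. deliver 3→2:  nop
8. propose(2,'z'):  nop
9. deliver 2→1:  <1:foll b7 ->
10. deliver 1→2:  nop
11. deliver 2→0:  <0:foll b7 z>
12. deliver 0→4:  nop
13. deliver 1→0:  nop
14. deliver 1→2:  nop
15. propose(2,'x'):  nop
16. timeout(2):  <2:cand b12 ->
17. deliver 0→3:  nop
18. crash(0):  <0:✗foll b7 z>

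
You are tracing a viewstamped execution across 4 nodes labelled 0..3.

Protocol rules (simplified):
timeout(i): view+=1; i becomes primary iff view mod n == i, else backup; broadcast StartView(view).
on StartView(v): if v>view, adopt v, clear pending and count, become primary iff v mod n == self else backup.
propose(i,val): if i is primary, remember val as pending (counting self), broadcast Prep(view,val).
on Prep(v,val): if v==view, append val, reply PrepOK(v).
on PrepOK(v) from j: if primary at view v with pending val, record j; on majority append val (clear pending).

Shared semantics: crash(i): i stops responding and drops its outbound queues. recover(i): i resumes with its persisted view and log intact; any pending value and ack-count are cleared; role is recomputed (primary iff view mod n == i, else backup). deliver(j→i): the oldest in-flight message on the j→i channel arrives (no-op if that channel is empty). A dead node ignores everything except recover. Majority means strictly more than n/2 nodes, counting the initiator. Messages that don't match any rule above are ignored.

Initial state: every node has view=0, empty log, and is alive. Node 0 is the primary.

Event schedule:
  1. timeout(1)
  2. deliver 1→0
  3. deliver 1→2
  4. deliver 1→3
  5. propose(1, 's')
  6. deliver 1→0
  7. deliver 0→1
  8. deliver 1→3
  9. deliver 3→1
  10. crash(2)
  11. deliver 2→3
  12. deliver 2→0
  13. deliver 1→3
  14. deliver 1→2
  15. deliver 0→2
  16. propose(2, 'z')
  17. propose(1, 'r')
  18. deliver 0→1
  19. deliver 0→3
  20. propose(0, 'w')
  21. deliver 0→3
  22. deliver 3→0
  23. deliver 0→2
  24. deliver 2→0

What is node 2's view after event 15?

1

after 1 — timeout(1): n1:prim/v1/[-]
after 2 — deliver 1→0: n0:back/v1/[-]
after 3 — deliver 1→2: n2:back/v1/[-]
after 4 — deliver 1→3: n3:back/v1/[-]
after 5 — propose(1,'s'): ·
after 6 — deliver 1→0: n0:back/v1/[s]
after 7 — deliver 0→1: ·
after 8 — deliver 1→3: n3:back/v1/[s]
after 9 — deliver 3→1: n1:prim/v1/[s]
after 10 — crash(2): n2:✗back/v1/[-]
after 11 — deliver 2→3: ·
after 12 — deliver 2→0: ·
after 13 — deliver 1→3: ·
after 14 — deliver 1→2: ·
after 15 — deliver 0→2: ·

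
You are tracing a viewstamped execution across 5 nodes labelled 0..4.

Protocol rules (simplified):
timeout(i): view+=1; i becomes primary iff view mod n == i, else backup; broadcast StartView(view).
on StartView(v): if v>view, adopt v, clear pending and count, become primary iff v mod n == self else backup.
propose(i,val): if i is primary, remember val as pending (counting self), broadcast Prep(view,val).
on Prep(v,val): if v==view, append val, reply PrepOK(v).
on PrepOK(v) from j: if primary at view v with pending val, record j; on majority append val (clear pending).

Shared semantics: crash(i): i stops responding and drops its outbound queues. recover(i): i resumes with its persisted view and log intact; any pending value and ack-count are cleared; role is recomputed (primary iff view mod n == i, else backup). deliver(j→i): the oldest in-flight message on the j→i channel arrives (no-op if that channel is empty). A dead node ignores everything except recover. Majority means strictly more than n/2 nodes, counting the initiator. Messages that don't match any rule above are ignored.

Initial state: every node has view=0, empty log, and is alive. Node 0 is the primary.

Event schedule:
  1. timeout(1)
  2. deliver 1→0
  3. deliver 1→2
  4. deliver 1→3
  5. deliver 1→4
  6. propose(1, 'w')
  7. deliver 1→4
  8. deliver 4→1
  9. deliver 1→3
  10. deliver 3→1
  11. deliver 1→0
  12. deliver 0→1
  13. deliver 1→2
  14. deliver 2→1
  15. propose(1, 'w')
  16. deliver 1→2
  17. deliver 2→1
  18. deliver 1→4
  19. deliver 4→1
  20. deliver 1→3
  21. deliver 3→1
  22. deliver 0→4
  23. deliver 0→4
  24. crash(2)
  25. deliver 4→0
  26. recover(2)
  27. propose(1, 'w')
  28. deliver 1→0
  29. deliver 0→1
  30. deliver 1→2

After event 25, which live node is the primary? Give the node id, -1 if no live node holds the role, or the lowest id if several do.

1

step 1 timeout(1): 1={prim,v=1,log=-}
step 2 deliver 1→0: 0={back,v=1,log=-}
step 3 deliver 1→2: 2={back,v=1,log=-}
step 4 deliver 1→3: 3={back,v=1,log=-}
step 5 deliver 1→4: 4={back,v=1,log=-}
step 6 propose(1,'w'): —
step 7 deliver 1→4: 4={back,v=1,log=w}
step 8 deliver 4→1: —
step 9 deliver 1→3: 3={back,v=1,log=w}
step 10 deliver 3→1: 1={prim,v=1,log=w}
step 11 deliver 1→0: 0={back,v=1,log=w}
step 12 deliver 0→1: —
step 13 deliver 1→2: 2={back,v=1,log=w}
step 14 deliver 2→1: —
step 15 propose(1,'w'): —
step 16 deliver 1→2: 2={back,v=1,log=w,w}
step 17 deliver 2→1: —
step 18 deliver 1→4: 4={back,v=1,log=w,w}
step 19 deliver 4→1: 1={prim,v=1,log=w,w}
step 20 deliver 1→3: 3={back,v=1,log=w,w}
step 21 deliver 3→1: —
step 22 deliver 0→4: —
step 23 deliver 0→4: —
step 24 crash(2): 2={✗back,v=1,log=w,w}
step 25 deliver 4→0: —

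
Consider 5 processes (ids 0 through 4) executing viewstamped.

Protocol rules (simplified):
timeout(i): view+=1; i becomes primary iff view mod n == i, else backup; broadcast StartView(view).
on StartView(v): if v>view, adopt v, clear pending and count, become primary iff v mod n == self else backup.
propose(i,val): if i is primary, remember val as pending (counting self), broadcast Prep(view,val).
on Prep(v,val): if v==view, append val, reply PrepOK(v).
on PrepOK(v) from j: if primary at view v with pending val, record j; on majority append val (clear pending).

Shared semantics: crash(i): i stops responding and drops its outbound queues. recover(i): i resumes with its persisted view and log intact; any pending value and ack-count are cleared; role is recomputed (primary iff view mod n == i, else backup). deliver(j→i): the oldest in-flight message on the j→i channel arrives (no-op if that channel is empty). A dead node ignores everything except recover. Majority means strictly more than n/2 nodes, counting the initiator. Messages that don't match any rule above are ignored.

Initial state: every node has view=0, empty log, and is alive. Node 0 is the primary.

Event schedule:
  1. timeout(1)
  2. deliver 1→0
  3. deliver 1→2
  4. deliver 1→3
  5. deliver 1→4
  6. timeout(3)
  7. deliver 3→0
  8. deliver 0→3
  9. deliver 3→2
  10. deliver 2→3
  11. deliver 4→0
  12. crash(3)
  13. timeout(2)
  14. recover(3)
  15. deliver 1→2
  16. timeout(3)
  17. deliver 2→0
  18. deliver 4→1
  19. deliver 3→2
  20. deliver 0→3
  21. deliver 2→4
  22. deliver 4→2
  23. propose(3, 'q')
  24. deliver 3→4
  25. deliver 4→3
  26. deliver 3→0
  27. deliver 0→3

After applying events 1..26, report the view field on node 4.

3

[1] timeout(1) → N1(prim v1 [-])
[2] deliver 1→0 → N0(back v1 [-])
[3] deliver 1→2 → N2(back v1 [-])
[4] deliver 1→3 → N3(back v1 [-])
[5] deliver 1→4 → N4(back v1 [-])
[6] timeout(3) → N3(back v2 [-])
[7] deliver 3→0 → N0(back v2 [-])
[8] deliver 0→3 → ∅
[9] deliver 3→2 → N2(prim v2 [-])
[10] deliver 2→3 → ∅
[11] deliver 4→0 → ∅
[12] crash(3) → N3(✗back v2 [-])
[13] timeout(2) → N2(back v3 [-])
[14] recover(3) → N3(back v2 [-])
[15] deliver 1→2 → ∅
[16] timeout(3) → N3(prim v3 [-])
[17] deliver 2→0 → N0(back v3 [-])
[18] deliver 4→1 → ∅
[19] deliver 3→2 → ∅
[20] deliver 0→3 → ∅
[21] deliver 2→4 → N4(back v3 [-])
[22] deliver 4→2 → ∅
[23] propose(3,'q') → ∅
[24] deliver 3→4 → ∅
[25] deliver 4→3 → ∅
[26] deliver 3→0 → ∅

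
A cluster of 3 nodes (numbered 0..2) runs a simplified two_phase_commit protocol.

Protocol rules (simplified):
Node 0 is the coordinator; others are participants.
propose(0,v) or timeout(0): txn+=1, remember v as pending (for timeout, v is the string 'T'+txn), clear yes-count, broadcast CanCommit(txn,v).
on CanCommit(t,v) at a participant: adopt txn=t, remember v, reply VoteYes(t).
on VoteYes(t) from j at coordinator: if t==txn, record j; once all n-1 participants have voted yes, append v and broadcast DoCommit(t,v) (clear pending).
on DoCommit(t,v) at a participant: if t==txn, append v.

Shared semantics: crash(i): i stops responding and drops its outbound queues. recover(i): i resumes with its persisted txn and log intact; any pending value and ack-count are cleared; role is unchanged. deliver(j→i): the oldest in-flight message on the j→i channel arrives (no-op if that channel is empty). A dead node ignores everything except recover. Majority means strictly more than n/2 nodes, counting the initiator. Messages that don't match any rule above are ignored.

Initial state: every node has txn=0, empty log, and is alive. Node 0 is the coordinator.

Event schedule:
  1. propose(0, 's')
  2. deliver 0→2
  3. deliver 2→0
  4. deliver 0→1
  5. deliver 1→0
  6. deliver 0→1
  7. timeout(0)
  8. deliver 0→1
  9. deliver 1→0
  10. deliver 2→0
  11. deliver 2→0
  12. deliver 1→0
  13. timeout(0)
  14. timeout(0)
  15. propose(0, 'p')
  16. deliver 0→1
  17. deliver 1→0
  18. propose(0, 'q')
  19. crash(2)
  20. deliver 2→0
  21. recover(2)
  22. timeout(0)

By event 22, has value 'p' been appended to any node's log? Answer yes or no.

after 1 — propose(0,'s'): n0:coor/t1/[-]
after 2 — deliver 0→2: n2:part/t1/[-]
after 3 — deliver 2→0: ·
after 4 — deliver 0→1: n1:part/t1/[-]
after 5 — deliver 1→0: n0:coor/t1/[s]
after 6 — deliver 0→1: n1:part/t1/[s]
after 7 — timeout(0): n0:coor/t2/[s]
after 8 — deliver 0→1: n1:part/t2/[s]
after 9 — deliver 1→0: ·
after 10 — deliver 2→0: ·
after 11 — deliver 2→0: ·
after 12 — deliver 1→0: ·
after 13 — timeout(0): n0:coor/t3/[s]
after 14 — timeout(0): n0:coor/t4/[s]
after 15 — propose(0,'p'): n0:coor/t5/[s]
after 16 — deliver 0→1: n1:part/t3/[s]
after 17 — deliver 1→0: ·
after 18 — propose(0,'q'): n0:coor/t6/[s]
after 19 — crash(2): n2:✗part/t1/[-]
after 20 — deliver 2→0: ·
after 21 — recover(2): n2:part/t1/[-]
after 22 — timeout(0): n0:coor/t7/[s]

no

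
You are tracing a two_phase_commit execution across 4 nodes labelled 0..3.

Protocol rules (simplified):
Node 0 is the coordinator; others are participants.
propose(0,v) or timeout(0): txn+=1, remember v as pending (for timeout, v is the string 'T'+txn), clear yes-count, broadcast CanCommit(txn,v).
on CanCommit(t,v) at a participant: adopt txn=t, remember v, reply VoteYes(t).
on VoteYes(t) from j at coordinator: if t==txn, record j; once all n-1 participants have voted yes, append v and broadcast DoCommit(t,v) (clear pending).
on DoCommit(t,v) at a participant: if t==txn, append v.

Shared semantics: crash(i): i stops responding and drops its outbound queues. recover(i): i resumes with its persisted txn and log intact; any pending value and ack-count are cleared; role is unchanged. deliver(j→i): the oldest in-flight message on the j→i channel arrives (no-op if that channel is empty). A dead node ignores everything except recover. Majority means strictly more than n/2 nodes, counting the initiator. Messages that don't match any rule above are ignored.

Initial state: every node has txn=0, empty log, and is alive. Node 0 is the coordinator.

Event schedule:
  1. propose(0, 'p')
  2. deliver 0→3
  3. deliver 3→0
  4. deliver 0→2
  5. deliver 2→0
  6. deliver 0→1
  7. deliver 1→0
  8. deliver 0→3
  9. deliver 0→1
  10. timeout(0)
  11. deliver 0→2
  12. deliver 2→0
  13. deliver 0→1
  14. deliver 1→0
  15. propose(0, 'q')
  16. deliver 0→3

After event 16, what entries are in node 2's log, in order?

e1 propose(0,'p'): 0[coor,t=1,-]
e2 deliver 0→3: 3[part,t=1,-]
e3 deliver 3→0: ·
e4 deliver 0→2: 2[part,t=1,-]
e5 deliver 2→0: ·
e6 deliver 0→1: 1[part,t=1,-]
e7 deliver 1→0: 0[coor,t=1,p]
e8 deliver 0→3: 3[part,t=1,p]
e9 deliver 0→1: 1[part,t=1,p]
e10 timeout(0): 0[coor,t=2,p]
e11 deliver 0→2: 2[part,t=1,p]
e12 deliver 2→0: ·
e13 deliver 0→1: 1[part,t=2,p]
e14 deliver 1→0: ·
e15 propose(0,'q'): 0[coor,t=3,p]
e16 deliver 0→3: 3[part,t=2,p]

p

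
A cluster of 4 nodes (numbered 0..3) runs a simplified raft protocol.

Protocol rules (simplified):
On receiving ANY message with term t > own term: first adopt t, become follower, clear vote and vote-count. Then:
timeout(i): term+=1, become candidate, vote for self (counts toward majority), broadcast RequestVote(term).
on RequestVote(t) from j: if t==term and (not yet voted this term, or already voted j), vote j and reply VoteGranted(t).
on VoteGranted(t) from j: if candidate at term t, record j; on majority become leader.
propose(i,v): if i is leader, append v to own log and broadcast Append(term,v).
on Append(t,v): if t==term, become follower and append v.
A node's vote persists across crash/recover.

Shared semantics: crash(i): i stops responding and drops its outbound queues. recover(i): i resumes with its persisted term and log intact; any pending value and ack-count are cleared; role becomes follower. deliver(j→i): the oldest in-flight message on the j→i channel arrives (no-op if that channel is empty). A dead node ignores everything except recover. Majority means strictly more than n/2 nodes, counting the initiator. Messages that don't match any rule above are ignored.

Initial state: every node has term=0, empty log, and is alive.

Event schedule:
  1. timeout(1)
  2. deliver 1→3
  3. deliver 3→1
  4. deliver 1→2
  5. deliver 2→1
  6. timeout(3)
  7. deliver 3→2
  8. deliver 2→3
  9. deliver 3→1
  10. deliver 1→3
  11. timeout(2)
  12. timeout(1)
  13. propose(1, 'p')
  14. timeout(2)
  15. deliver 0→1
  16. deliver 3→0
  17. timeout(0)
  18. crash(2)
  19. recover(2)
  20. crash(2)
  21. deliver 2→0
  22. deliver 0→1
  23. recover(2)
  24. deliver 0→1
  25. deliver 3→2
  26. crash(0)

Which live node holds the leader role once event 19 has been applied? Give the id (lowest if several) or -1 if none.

3

e1 timeout(1): 1[cand,t=1,-]
e2 deliver 1→3: 3[foll,t=1,-]
e3 deliver 3→1: ·
e4 deliver 1→2: 2[foll,t=1,-]
e5 deliver 2→1: 1[lead,t=1,-]
e6 timeout(3): 3[cand,t=2,-]
e7 deliver 3→2: 2[foll,t=2,-]
e8 deliver 2→3: ·
e9 deliver 3→1: 1[foll,t=2,-]
e10 deliver 1→3: 3[lead,t=2,-]
e11 timeout(2): 2[cand,t=3,-]
e12 timeout(1): 1[cand,t=3,-]
e13 propose(1,'p'): ·
e14 timeout(2): 2[cand,t=4,-]
e15 deliver 0→1: ·
e16 deliver 3→0: 0[foll,t=2,-]
e17 timeout(0): 0[cand,t=3,-]
e18 crash(2): 2[✗cand,t=4,-]
e19 recover(2): 2[foll,t=4,-]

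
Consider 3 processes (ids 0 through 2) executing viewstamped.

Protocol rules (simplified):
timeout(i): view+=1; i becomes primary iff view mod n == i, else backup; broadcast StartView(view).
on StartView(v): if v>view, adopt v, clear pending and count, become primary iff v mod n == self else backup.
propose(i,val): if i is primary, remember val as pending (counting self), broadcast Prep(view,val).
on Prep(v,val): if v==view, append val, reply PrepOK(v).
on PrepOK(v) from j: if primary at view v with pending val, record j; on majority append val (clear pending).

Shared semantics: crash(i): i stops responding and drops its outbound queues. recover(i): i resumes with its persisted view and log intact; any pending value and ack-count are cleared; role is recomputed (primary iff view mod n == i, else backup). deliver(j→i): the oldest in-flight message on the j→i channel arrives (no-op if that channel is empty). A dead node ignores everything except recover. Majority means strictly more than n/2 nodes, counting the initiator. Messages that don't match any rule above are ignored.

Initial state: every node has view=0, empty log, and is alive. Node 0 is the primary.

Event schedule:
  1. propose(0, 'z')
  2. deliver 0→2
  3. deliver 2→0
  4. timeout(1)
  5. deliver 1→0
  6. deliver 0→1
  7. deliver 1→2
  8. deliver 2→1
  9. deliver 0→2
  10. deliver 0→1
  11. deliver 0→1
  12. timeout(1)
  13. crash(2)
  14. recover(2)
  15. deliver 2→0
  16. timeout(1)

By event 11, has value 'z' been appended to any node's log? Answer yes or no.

yes

after 1 — propose(0,'z'): ·
after 2 — deliver 0→2: n2:back/v0/[z]
after 3 — deliver 2→0: n0:prim/v0/[z]
after 4 — timeout(1): n1:prim/v1/[-]
after 5 — deliver 1→0: n0:back/v1/[z]
after 6 — deliver 0→1: ·
after 7 — deliver 1→2: n2:back/v1/[z]
after 8 — deliver 2→1: ·
after 9 — deliver 0→2: ·
after 10 — deliver 0→1: ·
after 11 — deliver 0→1: ·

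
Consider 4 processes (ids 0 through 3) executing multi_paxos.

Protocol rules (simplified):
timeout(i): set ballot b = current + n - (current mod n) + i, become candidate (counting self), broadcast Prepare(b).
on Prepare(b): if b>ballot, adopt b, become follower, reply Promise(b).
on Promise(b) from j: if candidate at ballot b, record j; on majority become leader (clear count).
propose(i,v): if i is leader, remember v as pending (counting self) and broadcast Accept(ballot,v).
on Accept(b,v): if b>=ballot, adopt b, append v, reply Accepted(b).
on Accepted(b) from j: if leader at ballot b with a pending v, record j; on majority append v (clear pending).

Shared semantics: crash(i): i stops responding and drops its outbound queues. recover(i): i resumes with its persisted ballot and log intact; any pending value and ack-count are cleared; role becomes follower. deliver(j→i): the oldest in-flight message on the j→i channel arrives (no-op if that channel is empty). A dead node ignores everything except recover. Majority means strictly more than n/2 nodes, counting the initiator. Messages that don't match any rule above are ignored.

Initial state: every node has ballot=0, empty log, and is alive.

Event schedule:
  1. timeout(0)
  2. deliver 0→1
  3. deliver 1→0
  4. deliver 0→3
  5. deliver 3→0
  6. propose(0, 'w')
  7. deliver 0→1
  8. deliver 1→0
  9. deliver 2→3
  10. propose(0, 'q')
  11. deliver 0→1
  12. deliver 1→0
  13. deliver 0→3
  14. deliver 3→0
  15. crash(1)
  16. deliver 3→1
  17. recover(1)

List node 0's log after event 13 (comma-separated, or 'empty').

empty

[1] timeout(0) → N0(cand b4 [-])
[2] deliver 0→1 → N1(foll b4 [-])
[3] deliver 1→0 → ∅
[4] deliver 0→3 → N3(foll b4 [-])
[5] deliver 3→0 → N0(lead b4 [-])
[6] propose(0,'w') → ∅
[7] deliver 0→1 → N1(foll b4 [w])
[8] deliver 1→0 → ∅
[9] deliver 2→3 → ∅
[10] propose(0,'q') → ∅
[11] deliver 0→1 → N1(foll b4 [w,q])
[12] deliver 1→0 → ∅
[13] deliver 0→3 → N3(foll b4 [w])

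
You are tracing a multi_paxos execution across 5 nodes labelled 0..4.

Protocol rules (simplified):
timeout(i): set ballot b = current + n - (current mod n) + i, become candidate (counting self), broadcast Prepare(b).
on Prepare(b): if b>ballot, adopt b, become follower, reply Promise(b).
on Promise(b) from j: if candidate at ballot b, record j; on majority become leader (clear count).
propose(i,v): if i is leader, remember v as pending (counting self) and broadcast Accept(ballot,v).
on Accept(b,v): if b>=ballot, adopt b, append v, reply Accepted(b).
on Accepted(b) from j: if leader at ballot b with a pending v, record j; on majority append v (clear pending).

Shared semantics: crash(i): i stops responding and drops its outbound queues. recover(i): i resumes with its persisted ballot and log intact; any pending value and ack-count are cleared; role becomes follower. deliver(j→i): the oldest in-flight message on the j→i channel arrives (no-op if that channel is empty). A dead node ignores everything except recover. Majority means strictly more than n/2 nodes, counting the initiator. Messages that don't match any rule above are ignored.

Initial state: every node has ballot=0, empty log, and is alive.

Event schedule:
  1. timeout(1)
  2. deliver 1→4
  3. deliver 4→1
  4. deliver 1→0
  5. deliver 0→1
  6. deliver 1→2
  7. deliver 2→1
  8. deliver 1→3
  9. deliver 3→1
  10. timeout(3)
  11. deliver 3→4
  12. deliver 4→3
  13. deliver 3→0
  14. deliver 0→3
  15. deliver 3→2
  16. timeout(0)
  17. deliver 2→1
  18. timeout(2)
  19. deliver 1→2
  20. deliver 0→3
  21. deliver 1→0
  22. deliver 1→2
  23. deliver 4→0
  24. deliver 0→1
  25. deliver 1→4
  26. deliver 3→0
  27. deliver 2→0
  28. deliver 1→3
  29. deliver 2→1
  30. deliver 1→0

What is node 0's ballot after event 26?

15

e1 timeout(1): 1[cand,b=6,-]
e2 deliver 1→4: 4[foll,b=6,-]
e3 deliver 4→1: ·
e4 deliver 1→0: 0[foll,b=6,-]
e5 deliver 0→1: 1[lead,b=6,-]
e6 deliver 1→2: 2[foll,b=6,-]
e7 deliver 2→1: ·
e8 deliver 1→3: 3[foll,b=6,-]
e9 deliver 3→1: ·
e10 timeout(3): 3[cand,b=13,-]
e11 deliver 3→4: 4[foll,b=13,-]
e12 deliver 4→3: ·
e13 deliver 3→0: 0[foll,b=13,-]
e14 deliver 0→3: 3[lead,b=13,-]
e15 deliver 3→2: 2[foll,b=13,-]
e16 timeout(0): 0[cand,b=15,-]
e17 deliver 2→1: ·
e18 timeout(2): 2[cand,b=17,-]
e19 deliver 1→2: ·
e20 deliver 0→3: 3[foll,b=15,-]
e21 deliver 1→0: ·
e22 deliver 1→2: ·
e23 deliver 4→0: ·
e24 deliver 0→1: 1[foll,b=15,-]
e25 deliver 1→4: ·
e26 deliver 3→0: ·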